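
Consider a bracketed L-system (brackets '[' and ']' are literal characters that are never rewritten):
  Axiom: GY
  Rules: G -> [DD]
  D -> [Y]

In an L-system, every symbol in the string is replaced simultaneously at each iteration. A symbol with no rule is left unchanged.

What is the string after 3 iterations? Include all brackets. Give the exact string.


Answer: [[Y][Y]]Y

Derivation:
Step 0: GY
Step 1: [DD]Y
Step 2: [[Y][Y]]Y
Step 3: [[Y][Y]]Y


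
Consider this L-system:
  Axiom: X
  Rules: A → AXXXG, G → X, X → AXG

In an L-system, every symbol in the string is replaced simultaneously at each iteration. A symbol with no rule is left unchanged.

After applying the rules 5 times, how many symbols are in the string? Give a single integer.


Answer: 243

Derivation:
Step 0: length = 1
Step 1: length = 3
Step 2: length = 9
Step 3: length = 27
Step 4: length = 81
Step 5: length = 243


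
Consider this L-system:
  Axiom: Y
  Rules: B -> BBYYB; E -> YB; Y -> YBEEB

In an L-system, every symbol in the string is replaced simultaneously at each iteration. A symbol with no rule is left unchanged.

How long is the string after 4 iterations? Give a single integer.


Step 0: length = 1
Step 1: length = 5
Step 2: length = 19
Step 3: length = 89
Step 4: length = 403

Answer: 403


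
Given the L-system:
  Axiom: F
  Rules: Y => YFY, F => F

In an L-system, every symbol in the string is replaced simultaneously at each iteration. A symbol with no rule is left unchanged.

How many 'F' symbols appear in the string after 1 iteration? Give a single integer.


Step 0: F  (1 'F')
Step 1: F  (1 'F')

Answer: 1


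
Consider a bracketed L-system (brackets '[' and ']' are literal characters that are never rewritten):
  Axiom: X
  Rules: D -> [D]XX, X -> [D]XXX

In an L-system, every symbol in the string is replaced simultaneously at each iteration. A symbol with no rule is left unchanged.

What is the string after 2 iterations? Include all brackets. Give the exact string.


Step 0: X
Step 1: [D]XXX
Step 2: [[D]XX][D]XXX[D]XXX[D]XXX

Answer: [[D]XX][D]XXX[D]XXX[D]XXX


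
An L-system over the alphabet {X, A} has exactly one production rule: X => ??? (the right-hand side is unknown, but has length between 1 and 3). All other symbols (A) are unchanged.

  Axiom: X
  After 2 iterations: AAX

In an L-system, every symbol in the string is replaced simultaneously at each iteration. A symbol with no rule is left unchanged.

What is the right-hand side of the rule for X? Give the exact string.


Answer: AX

Derivation:
Trying X => AX:
  Step 0: X
  Step 1: AX
  Step 2: AAX
Matches the given result.


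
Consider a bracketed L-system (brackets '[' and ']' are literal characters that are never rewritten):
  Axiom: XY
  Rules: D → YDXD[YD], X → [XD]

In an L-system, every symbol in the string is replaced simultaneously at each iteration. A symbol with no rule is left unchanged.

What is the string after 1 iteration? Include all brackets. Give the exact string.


Answer: [XD]Y

Derivation:
Step 0: XY
Step 1: [XD]Y


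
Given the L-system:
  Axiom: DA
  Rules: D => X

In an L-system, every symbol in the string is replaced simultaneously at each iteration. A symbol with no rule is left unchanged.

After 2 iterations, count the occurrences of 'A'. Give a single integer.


Step 0: DA  (1 'A')
Step 1: XA  (1 'A')
Step 2: XA  (1 'A')

Answer: 1


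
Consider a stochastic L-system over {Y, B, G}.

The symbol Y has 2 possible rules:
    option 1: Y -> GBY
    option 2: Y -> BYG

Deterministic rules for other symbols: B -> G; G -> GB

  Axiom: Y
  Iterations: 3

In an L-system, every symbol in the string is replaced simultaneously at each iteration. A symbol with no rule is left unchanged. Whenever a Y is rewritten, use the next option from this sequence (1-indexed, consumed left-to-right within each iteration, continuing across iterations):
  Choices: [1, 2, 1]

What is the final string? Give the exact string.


Step 0: Y
Step 1: GBY  (used choices [1])
Step 2: GBGBYG  (used choices [2])
Step 3: GBGGBGGBYGB  (used choices [1])

Answer: GBGGBGGBYGB


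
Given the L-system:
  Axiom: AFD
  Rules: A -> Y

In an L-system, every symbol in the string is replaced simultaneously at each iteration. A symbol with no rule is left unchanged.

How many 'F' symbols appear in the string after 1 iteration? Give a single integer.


Step 0: AFD  (1 'F')
Step 1: YFD  (1 'F')

Answer: 1


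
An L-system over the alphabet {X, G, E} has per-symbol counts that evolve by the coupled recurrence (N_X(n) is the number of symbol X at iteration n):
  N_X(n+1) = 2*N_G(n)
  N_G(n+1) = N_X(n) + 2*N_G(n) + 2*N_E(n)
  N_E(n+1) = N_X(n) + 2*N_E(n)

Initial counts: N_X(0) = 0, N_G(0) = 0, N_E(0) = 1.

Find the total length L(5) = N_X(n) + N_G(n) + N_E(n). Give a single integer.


Answer: 656

Derivation:
Step 0: N_X=0, N_G=0, N_E=1, L=1
Step 1: N_X=0, N_G=2, N_E=2, L=4
Step 2: N_X=4, N_G=8, N_E=4, L=16
Step 3: N_X=16, N_G=28, N_E=12, L=56
Step 4: N_X=56, N_G=96, N_E=40, L=192
Step 5: N_X=192, N_G=328, N_E=136, L=656


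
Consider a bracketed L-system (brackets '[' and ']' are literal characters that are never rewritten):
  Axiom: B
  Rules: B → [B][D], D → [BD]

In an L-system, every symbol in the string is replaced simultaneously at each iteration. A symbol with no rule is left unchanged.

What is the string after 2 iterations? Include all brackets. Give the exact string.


Answer: [[B][D]][[BD]]

Derivation:
Step 0: B
Step 1: [B][D]
Step 2: [[B][D]][[BD]]


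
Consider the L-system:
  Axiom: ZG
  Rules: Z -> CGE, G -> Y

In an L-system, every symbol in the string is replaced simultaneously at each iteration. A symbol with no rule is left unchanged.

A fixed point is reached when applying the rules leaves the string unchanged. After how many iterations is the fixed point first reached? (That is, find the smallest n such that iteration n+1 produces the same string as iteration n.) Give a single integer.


Step 0: ZG
Step 1: CGEY
Step 2: CYEY
Step 3: CYEY  (unchanged — fixed point at step 2)

Answer: 2


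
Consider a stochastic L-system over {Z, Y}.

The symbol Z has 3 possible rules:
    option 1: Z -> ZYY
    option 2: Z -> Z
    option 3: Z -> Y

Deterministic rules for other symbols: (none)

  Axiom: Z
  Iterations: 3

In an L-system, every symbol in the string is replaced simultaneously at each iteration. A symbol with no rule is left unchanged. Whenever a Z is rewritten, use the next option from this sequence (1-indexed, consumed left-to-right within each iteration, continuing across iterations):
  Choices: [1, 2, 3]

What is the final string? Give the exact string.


Answer: YYY

Derivation:
Step 0: Z
Step 1: ZYY  (used choices [1])
Step 2: ZYY  (used choices [2])
Step 3: YYY  (used choices [3])


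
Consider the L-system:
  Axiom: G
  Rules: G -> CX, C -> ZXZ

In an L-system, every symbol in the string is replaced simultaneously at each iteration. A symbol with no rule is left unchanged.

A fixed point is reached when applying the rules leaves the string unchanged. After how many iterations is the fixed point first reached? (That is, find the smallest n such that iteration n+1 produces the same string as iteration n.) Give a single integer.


Step 0: G
Step 1: CX
Step 2: ZXZX
Step 3: ZXZX  (unchanged — fixed point at step 2)

Answer: 2


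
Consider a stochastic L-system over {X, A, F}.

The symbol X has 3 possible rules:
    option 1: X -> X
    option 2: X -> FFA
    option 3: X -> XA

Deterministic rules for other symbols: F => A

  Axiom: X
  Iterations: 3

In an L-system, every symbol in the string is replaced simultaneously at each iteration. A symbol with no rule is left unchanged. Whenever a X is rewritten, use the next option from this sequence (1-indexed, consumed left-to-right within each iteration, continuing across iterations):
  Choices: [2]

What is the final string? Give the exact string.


Step 0: X
Step 1: FFA  (used choices [2])
Step 2: AAA  (used choices [])
Step 3: AAA  (used choices [])

Answer: AAA


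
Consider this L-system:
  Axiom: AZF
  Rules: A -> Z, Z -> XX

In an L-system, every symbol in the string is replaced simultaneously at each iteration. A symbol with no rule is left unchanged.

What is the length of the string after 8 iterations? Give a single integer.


Step 0: length = 3
Step 1: length = 4
Step 2: length = 5
Step 3: length = 5
Step 4: length = 5
Step 5: length = 5
Step 6: length = 5
Step 7: length = 5
Step 8: length = 5

Answer: 5


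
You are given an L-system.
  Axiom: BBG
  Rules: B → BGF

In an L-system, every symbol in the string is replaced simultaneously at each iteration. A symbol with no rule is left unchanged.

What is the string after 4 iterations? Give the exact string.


Answer: BGFGFGFGFBGFGFGFGFG

Derivation:
Step 0: BBG
Step 1: BGFBGFG
Step 2: BGFGFBGFGFG
Step 3: BGFGFGFBGFGFGFG
Step 4: BGFGFGFGFBGFGFGFGFG


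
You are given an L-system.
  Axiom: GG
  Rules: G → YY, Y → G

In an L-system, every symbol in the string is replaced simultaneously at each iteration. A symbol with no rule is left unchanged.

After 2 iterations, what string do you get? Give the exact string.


Step 0: GG
Step 1: YYYY
Step 2: GGGG

Answer: GGGG


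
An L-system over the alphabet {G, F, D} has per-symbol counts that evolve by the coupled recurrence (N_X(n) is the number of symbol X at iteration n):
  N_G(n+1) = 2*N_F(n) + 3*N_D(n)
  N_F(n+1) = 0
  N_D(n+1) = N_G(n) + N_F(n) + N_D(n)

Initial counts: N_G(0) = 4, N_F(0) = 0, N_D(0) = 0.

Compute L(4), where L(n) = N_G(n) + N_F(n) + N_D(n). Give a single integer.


Step 0: N_G=4, N_F=0, N_D=0, L=4
Step 1: N_G=0, N_F=0, N_D=4, L=4
Step 2: N_G=12, N_F=0, N_D=4, L=16
Step 3: N_G=12, N_F=0, N_D=16, L=28
Step 4: N_G=48, N_F=0, N_D=28, L=76

Answer: 76


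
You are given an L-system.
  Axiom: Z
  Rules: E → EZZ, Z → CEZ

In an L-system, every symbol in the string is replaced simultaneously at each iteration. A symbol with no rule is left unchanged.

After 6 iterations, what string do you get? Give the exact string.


Answer: CEZZCEZCEZCEZZCEZCEZZCEZCEZZCEZCEZCEZZCEZCEZZCEZCEZCEZZCEZCEZZCEZCEZCEZZCEZCEZZCEZCEZZCEZCEZCEZZCEZCEZZCEZCEZCEZZCEZCEZZCEZCEZZCEZCEZCEZZCEZCEZZCEZCEZCEZZCEZCEZZCEZCEZZCEZCEZCEZZCEZCEZZCEZCEZCEZZCEZCEZZCEZCEZCEZZCEZCEZZCEZCEZZCEZCEZCEZZCEZ

Derivation:
Step 0: Z
Step 1: CEZ
Step 2: CEZZCEZ
Step 3: CEZZCEZCEZCEZZCEZ
Step 4: CEZZCEZCEZCEZZCEZCEZZCEZCEZZCEZCEZCEZZCEZ
Step 5: CEZZCEZCEZCEZZCEZCEZZCEZCEZZCEZCEZCEZZCEZCEZZCEZCEZCEZZCEZCEZZCEZCEZCEZZCEZCEZZCEZCEZZCEZCEZCEZZCEZ
Step 6: CEZZCEZCEZCEZZCEZCEZZCEZCEZZCEZCEZCEZZCEZCEZZCEZCEZCEZZCEZCEZZCEZCEZCEZZCEZCEZZCEZCEZZCEZCEZCEZZCEZCEZZCEZCEZCEZZCEZCEZZCEZCEZZCEZCEZCEZZCEZCEZZCEZCEZCEZZCEZCEZZCEZCEZZCEZCEZCEZZCEZCEZZCEZCEZCEZZCEZCEZZCEZCEZCEZZCEZCEZZCEZCEZZCEZCEZCEZZCEZ


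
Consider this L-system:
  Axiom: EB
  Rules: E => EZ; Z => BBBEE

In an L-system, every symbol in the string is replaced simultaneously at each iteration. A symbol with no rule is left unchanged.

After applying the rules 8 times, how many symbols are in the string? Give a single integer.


Step 0: length = 2
Step 1: length = 3
Step 2: length = 8
Step 3: length = 15
Step 4: length = 32
Step 5: length = 63
Step 6: length = 128
Step 7: length = 255
Step 8: length = 512

Answer: 512


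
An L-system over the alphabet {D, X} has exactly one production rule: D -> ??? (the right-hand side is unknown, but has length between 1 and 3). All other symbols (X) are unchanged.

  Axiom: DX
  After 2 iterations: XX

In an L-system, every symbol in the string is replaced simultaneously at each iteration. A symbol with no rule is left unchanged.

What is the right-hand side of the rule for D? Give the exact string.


Trying D -> X:
  Step 0: DX
  Step 1: XX
  Step 2: XX
Matches the given result.

Answer: X


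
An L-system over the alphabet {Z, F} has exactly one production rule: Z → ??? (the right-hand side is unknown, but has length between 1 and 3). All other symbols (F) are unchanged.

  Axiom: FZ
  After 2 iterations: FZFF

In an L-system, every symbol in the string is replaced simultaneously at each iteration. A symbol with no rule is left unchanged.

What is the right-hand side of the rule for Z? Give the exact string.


Answer: ZF

Derivation:
Trying Z → ZF:
  Step 0: FZ
  Step 1: FZF
  Step 2: FZFF
Matches the given result.


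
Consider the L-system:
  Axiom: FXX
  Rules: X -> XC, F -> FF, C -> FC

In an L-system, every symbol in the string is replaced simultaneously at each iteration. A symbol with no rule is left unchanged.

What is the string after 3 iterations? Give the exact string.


Answer: FFFFFFFFXCFCFFFCXCFCFFFC

Derivation:
Step 0: FXX
Step 1: FFXCXC
Step 2: FFFFXCFCXCFC
Step 3: FFFFFFFFXCFCFFFCXCFCFFFC


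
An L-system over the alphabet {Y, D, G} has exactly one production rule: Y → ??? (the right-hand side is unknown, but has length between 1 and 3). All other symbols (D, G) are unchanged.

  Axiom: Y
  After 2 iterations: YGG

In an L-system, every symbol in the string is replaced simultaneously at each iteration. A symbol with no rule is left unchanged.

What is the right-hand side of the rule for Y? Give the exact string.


Answer: YG

Derivation:
Trying Y → YG:
  Step 0: Y
  Step 1: YG
  Step 2: YGG
Matches the given result.


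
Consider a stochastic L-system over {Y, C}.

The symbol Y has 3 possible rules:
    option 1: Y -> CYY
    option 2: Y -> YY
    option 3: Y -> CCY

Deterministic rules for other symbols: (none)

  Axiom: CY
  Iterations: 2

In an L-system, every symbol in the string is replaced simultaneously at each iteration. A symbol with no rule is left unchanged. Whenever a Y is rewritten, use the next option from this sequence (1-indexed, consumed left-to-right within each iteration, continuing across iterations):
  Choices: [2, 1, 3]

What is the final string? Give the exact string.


Step 0: CY
Step 1: CYY  (used choices [2])
Step 2: CCYYCCY  (used choices [1, 3])

Answer: CCYYCCY


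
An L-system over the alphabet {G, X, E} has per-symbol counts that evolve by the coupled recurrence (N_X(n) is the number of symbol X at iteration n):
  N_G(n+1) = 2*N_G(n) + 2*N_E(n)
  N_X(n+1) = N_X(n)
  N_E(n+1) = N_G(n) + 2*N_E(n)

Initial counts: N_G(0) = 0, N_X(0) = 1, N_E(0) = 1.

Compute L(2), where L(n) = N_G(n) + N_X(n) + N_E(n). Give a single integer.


Answer: 15

Derivation:
Step 0: N_G=0, N_X=1, N_E=1, L=2
Step 1: N_G=2, N_X=1, N_E=2, L=5
Step 2: N_G=8, N_X=1, N_E=6, L=15


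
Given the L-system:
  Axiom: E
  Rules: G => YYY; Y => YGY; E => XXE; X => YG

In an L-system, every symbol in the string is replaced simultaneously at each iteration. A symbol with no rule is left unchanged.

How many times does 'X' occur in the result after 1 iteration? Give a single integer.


Answer: 2

Derivation:
Step 0: E  (0 'X')
Step 1: XXE  (2 'X')


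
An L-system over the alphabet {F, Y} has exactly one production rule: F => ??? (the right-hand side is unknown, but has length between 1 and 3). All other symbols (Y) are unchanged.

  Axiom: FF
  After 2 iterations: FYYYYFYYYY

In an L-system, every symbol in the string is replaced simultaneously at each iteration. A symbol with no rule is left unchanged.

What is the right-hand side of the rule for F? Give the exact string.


Trying F => FYY:
  Step 0: FF
  Step 1: FYYFYY
  Step 2: FYYYYFYYYY
Matches the given result.

Answer: FYY


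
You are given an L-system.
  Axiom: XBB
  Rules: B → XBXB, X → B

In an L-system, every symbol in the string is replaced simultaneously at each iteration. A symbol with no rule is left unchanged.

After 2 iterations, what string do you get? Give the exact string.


Step 0: XBB
Step 1: BXBXBXBXB
Step 2: XBXBBXBXBBXBXBBXBXBBXBXB

Answer: XBXBBXBXBBXBXBBXBXBBXBXB


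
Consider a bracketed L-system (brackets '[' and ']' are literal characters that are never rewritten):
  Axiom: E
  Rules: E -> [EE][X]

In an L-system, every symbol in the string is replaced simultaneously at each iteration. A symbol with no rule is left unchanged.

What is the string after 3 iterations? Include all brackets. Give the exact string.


Answer: [[[EE][X][EE][X]][X][[EE][X][EE][X]][X]][X]

Derivation:
Step 0: E
Step 1: [EE][X]
Step 2: [[EE][X][EE][X]][X]
Step 3: [[[EE][X][EE][X]][X][[EE][X][EE][X]][X]][X]


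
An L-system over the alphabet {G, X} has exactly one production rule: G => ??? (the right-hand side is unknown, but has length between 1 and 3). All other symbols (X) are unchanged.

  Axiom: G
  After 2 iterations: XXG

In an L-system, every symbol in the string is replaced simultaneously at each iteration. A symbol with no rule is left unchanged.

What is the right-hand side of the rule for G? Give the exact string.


Answer: XG

Derivation:
Trying G => XG:
  Step 0: G
  Step 1: XG
  Step 2: XXG
Matches the given result.


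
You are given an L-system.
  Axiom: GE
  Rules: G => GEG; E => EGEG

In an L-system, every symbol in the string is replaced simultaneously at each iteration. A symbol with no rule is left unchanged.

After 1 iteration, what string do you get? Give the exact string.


Step 0: GE
Step 1: GEGEGEG

Answer: GEGEGEG


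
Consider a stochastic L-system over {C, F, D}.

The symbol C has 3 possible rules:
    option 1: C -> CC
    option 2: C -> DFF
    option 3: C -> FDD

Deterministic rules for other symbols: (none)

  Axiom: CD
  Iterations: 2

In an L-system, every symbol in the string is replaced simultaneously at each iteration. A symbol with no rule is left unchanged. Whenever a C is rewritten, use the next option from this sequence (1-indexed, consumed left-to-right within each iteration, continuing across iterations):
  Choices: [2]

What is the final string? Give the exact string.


Answer: DFFD

Derivation:
Step 0: CD
Step 1: DFFD  (used choices [2])
Step 2: DFFD  (used choices [])


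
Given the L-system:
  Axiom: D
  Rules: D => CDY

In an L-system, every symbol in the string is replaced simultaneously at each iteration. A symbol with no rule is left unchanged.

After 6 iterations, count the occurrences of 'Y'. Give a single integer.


Answer: 6

Derivation:
Step 0: D  (0 'Y')
Step 1: CDY  (1 'Y')
Step 2: CCDYY  (2 'Y')
Step 3: CCCDYYY  (3 'Y')
Step 4: CCCCDYYYY  (4 'Y')
Step 5: CCCCCDYYYYY  (5 'Y')
Step 6: CCCCCCDYYYYYY  (6 'Y')


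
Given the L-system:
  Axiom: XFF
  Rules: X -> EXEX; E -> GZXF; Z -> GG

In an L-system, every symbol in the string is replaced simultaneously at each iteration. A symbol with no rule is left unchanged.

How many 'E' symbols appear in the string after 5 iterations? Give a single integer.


Step 0: XFF  (0 'E')
Step 1: EXEXFF  (2 'E')
Step 2: GZXFEXEXGZXFEXEXFF  (4 'E')
Step 3: GGGEXEXFGZXFEXEXGZXFEXEXGGGEXEXFGZXFEXEXGZXFEXEXFF  (12 'E')
Step 4: GGGGZXFEXEXGZXFEXEXFGGGEXEXFGZXFEXEXGZXFEXEXGGGEXEXFGZXFEXEXGZXFEXEXGGGGZXFEXEXGZXFEXEXFGGGEXEXFGZXFEXEXGZXFEXEXGGGEXEXFGZXFEXEXGZXFEXEXFF  (32 'E')
Step 5: GGGGGGEXEXFGZXFEXEXGZXFEXEXGGGEXEXFGZXFEXEXGZXFEXEXFGGGGZXFEXEXGZXFEXEXFGGGEXEXFGZXFEXEXGZXFEXEXGGGEXEXFGZXFEXEXGZXFEXEXGGGGZXFEXEXGZXFEXEXFGGGEXEXFGZXFEXEXGZXFEXEXGGGEXEXFGZXFEXEXGZXFEXEXGGGGGGEXEXFGZXFEXEXGZXFEXEXGGGEXEXFGZXFEXEXGZXFEXEXFGGGGZXFEXEXGZXFEXEXFGGGEXEXFGZXFEXEXGZXFEXEXGGGEXEXFGZXFEXEXGZXFEXEXGGGGZXFEXEXGZXFEXEXFGGGEXEXFGZXFEXEXGZXFEXEXGGGEXEXFGZXFEXEXGZXFEXEXFF  (88 'E')

Answer: 88


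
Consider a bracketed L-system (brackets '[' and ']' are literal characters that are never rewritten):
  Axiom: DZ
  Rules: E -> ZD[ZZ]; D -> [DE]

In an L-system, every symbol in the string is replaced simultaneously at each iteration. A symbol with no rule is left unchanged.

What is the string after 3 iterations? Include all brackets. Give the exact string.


Step 0: DZ
Step 1: [DE]Z
Step 2: [[DE]ZD[ZZ]]Z
Step 3: [[[DE]ZD[ZZ]]Z[DE][ZZ]]Z

Answer: [[[DE]ZD[ZZ]]Z[DE][ZZ]]Z


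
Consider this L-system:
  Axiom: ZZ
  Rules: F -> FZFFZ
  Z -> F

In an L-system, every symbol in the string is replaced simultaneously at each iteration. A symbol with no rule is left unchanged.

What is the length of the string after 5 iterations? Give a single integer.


Answer: 434

Derivation:
Step 0: length = 2
Step 1: length = 2
Step 2: length = 10
Step 3: length = 34
Step 4: length = 122
Step 5: length = 434


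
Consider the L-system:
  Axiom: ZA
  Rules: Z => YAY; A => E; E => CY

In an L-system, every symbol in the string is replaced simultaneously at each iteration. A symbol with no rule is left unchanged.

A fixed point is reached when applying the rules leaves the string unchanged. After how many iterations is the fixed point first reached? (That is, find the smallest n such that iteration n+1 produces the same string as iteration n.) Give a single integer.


Step 0: ZA
Step 1: YAYE
Step 2: YEYCY
Step 3: YCYYCY
Step 4: YCYYCY  (unchanged — fixed point at step 3)

Answer: 3


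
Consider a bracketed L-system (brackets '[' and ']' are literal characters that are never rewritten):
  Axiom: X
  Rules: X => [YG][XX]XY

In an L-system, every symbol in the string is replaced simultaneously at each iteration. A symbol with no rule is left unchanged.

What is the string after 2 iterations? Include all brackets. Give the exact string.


Step 0: X
Step 1: [YG][XX]XY
Step 2: [YG][[YG][XX]XY[YG][XX]XY][YG][XX]XYY

Answer: [YG][[YG][XX]XY[YG][XX]XY][YG][XX]XYY


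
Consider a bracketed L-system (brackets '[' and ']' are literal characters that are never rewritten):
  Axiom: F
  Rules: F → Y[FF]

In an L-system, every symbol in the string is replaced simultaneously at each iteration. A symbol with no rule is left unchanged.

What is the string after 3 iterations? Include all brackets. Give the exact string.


Answer: Y[Y[Y[FF]Y[FF]]Y[Y[FF]Y[FF]]]

Derivation:
Step 0: F
Step 1: Y[FF]
Step 2: Y[Y[FF]Y[FF]]
Step 3: Y[Y[Y[FF]Y[FF]]Y[Y[FF]Y[FF]]]


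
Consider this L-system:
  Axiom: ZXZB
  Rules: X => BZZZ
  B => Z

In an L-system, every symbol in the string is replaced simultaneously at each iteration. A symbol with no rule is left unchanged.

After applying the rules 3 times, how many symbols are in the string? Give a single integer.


Step 0: length = 4
Step 1: length = 7
Step 2: length = 7
Step 3: length = 7

Answer: 7


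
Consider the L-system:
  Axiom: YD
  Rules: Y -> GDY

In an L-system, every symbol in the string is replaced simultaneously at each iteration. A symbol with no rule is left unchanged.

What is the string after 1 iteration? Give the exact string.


Answer: GDYD

Derivation:
Step 0: YD
Step 1: GDYD


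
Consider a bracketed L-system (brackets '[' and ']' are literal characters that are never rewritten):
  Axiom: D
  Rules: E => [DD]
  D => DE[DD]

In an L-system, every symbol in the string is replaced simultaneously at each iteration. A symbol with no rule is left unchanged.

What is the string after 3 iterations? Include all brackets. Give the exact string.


Step 0: D
Step 1: DE[DD]
Step 2: DE[DD][DD][DE[DD]DE[DD]]
Step 3: DE[DD][DD][DE[DD]DE[DD]][DE[DD]DE[DD]][DE[DD][DD][DE[DD]DE[DD]]DE[DD][DD][DE[DD]DE[DD]]]

Answer: DE[DD][DD][DE[DD]DE[DD]][DE[DD]DE[DD]][DE[DD][DD][DE[DD]DE[DD]]DE[DD][DD][DE[DD]DE[DD]]]


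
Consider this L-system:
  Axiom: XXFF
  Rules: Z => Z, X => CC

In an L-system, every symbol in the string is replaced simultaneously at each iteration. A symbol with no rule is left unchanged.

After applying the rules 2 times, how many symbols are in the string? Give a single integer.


Answer: 6

Derivation:
Step 0: length = 4
Step 1: length = 6
Step 2: length = 6


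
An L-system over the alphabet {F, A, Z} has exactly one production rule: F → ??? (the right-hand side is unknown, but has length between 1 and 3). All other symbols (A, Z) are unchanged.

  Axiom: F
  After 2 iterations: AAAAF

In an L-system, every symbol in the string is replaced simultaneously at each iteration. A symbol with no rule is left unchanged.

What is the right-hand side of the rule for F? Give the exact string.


Trying F → AAF:
  Step 0: F
  Step 1: AAF
  Step 2: AAAAF
Matches the given result.

Answer: AAF


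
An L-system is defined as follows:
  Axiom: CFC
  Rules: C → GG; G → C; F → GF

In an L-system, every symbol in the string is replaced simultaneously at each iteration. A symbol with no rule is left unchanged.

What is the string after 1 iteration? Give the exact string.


Step 0: CFC
Step 1: GGGFGG

Answer: GGGFGG


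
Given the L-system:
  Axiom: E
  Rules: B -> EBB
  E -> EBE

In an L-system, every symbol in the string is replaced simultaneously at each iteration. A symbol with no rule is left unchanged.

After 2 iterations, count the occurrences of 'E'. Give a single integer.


Answer: 5

Derivation:
Step 0: E  (1 'E')
Step 1: EBE  (2 'E')
Step 2: EBEEBBEBE  (5 'E')


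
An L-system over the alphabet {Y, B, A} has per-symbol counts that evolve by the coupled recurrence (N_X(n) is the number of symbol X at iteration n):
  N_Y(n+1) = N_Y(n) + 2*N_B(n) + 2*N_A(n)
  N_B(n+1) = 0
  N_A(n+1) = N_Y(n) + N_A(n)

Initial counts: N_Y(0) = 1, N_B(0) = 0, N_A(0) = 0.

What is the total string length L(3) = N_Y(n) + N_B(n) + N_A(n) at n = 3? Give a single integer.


Answer: 12

Derivation:
Step 0: N_Y=1, N_B=0, N_A=0, L=1
Step 1: N_Y=1, N_B=0, N_A=1, L=2
Step 2: N_Y=3, N_B=0, N_A=2, L=5
Step 3: N_Y=7, N_B=0, N_A=5, L=12


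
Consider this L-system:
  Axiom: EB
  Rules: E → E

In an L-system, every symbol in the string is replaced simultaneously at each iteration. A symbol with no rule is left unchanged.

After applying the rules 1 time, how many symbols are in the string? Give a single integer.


Answer: 2

Derivation:
Step 0: length = 2
Step 1: length = 2


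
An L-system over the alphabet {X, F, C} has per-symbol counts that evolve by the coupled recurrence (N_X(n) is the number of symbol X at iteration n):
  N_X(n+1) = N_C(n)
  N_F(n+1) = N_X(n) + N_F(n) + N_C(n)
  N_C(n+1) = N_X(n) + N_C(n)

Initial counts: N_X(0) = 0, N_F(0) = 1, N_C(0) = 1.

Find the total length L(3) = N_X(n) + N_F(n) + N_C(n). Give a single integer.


Step 0: N_X=0, N_F=1, N_C=1, L=2
Step 1: N_X=1, N_F=2, N_C=1, L=4
Step 2: N_X=1, N_F=4, N_C=2, L=7
Step 3: N_X=2, N_F=7, N_C=3, L=12

Answer: 12


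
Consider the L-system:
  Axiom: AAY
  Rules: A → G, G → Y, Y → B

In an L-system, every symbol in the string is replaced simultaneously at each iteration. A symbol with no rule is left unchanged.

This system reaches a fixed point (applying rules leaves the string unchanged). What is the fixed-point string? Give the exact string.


Answer: BBB

Derivation:
Step 0: AAY
Step 1: GGB
Step 2: YYB
Step 3: BBB
Step 4: BBB  (unchanged — fixed point at step 3)


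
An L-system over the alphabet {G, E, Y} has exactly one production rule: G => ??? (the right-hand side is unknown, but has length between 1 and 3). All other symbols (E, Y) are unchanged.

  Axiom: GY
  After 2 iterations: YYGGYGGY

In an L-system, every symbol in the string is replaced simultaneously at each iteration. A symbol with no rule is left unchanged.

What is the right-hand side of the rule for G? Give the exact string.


Answer: YGG

Derivation:
Trying G => YGG:
  Step 0: GY
  Step 1: YGGY
  Step 2: YYGGYGGY
Matches the given result.


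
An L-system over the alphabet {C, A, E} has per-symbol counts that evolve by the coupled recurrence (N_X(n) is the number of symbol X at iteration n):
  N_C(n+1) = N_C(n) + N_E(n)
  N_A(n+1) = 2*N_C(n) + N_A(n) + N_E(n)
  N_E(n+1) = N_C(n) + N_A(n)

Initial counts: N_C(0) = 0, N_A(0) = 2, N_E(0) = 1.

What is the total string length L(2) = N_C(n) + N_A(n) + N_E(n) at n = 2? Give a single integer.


Step 0: N_C=0, N_A=2, N_E=1, L=3
Step 1: N_C=1, N_A=3, N_E=2, L=6
Step 2: N_C=3, N_A=7, N_E=4, L=14

Answer: 14


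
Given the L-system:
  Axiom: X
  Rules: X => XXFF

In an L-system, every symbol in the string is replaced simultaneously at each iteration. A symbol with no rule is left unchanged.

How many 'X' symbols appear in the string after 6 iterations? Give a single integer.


Step 0: X  (1 'X')
Step 1: XXFF  (2 'X')
Step 2: XXFFXXFFFF  (4 'X')
Step 3: XXFFXXFFFFXXFFXXFFFFFF  (8 'X')
Step 4: XXFFXXFFFFXXFFXXFFFFFFXXFFXXFFFFXXFFXXFFFFFFFF  (16 'X')
Step 5: XXFFXXFFFFXXFFXXFFFFFFXXFFXXFFFFXXFFXXFFFFFFFFXXFFXXFFFFXXFFXXFFFFFFXXFFXXFFFFXXFFXXFFFFFFFFFF  (32 'X')
Step 6: XXFFXXFFFFXXFFXXFFFFFFXXFFXXFFFFXXFFXXFFFFFFFFXXFFXXFFFFXXFFXXFFFFFFXXFFXXFFFFXXFFXXFFFFFFFFFFXXFFXXFFFFXXFFXXFFFFFFXXFFXXFFFFXXFFXXFFFFFFFFXXFFXXFFFFXXFFXXFFFFFFXXFFXXFFFFXXFFXXFFFFFFFFFFFF  (64 'X')

Answer: 64


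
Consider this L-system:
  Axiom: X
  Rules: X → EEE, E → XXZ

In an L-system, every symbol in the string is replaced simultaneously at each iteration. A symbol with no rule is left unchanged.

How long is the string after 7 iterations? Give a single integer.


Step 0: length = 1
Step 1: length = 3
Step 2: length = 9
Step 3: length = 21
Step 4: length = 57
Step 5: length = 129
Step 6: length = 345
Step 7: length = 777

Answer: 777


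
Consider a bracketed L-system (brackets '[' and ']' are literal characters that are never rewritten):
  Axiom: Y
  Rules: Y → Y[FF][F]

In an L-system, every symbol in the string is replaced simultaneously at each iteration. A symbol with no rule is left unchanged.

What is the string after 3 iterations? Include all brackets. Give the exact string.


Answer: Y[FF][F][FF][F][FF][F]

Derivation:
Step 0: Y
Step 1: Y[FF][F]
Step 2: Y[FF][F][FF][F]
Step 3: Y[FF][F][FF][F][FF][F]


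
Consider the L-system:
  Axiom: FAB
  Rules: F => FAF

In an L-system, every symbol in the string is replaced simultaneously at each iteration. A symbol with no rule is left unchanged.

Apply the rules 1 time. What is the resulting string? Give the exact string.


Step 0: FAB
Step 1: FAFAB

Answer: FAFAB


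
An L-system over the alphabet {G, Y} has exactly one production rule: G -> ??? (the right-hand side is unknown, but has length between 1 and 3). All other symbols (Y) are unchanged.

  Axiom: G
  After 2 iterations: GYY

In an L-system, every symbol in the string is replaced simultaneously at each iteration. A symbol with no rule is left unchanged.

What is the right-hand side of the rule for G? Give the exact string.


Answer: GY

Derivation:
Trying G -> GY:
  Step 0: G
  Step 1: GY
  Step 2: GYY
Matches the given result.


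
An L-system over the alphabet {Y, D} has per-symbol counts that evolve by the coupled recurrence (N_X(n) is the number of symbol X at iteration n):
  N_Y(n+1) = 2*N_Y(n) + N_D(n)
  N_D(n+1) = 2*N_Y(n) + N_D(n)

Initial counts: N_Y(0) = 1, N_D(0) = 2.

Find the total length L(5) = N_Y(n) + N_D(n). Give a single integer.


Step 0: N_Y=1, N_D=2, L=3
Step 1: N_Y=4, N_D=4, L=8
Step 2: N_Y=12, N_D=12, L=24
Step 3: N_Y=36, N_D=36, L=72
Step 4: N_Y=108, N_D=108, L=216
Step 5: N_Y=324, N_D=324, L=648

Answer: 648


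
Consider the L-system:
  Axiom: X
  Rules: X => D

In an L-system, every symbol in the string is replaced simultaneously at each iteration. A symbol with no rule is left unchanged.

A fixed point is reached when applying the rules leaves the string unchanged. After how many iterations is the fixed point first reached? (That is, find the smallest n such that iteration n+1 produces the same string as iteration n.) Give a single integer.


Step 0: X
Step 1: D
Step 2: D  (unchanged — fixed point at step 1)

Answer: 1


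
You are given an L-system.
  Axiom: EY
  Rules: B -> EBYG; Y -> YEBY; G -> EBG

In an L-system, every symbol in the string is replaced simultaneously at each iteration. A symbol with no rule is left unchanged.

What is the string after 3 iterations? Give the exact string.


Answer: EYEBYEEBYGYEBYEEEBYGYEBYEBGYEBYEEBYGYEBY

Derivation:
Step 0: EY
Step 1: EYEBY
Step 2: EYEBYEEBYGYEBY
Step 3: EYEBYEEBYGYEBYEEEBYGYEBYEBGYEBYEEBYGYEBY


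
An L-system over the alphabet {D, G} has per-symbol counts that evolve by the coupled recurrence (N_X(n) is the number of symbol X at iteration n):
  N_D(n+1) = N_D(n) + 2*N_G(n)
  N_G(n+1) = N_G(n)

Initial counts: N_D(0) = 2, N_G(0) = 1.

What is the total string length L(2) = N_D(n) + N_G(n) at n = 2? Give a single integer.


Step 0: N_D=2, N_G=1, L=3
Step 1: N_D=4, N_G=1, L=5
Step 2: N_D=6, N_G=1, L=7

Answer: 7


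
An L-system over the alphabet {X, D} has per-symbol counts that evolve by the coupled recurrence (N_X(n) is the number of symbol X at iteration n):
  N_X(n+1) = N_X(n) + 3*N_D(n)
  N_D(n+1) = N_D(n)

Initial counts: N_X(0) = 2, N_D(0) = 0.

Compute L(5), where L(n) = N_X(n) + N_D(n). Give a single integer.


Step 0: N_X=2, N_D=0, L=2
Step 1: N_X=2, N_D=0, L=2
Step 2: N_X=2, N_D=0, L=2
Step 3: N_X=2, N_D=0, L=2
Step 4: N_X=2, N_D=0, L=2
Step 5: N_X=2, N_D=0, L=2

Answer: 2


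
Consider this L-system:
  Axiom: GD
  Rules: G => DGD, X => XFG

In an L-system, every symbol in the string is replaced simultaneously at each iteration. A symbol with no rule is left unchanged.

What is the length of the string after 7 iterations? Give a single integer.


Answer: 16

Derivation:
Step 0: length = 2
Step 1: length = 4
Step 2: length = 6
Step 3: length = 8
Step 4: length = 10
Step 5: length = 12
Step 6: length = 14
Step 7: length = 16


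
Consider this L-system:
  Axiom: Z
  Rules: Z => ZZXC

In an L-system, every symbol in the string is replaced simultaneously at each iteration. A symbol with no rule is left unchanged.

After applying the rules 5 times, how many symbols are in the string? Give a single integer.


Answer: 94

Derivation:
Step 0: length = 1
Step 1: length = 4
Step 2: length = 10
Step 3: length = 22
Step 4: length = 46
Step 5: length = 94


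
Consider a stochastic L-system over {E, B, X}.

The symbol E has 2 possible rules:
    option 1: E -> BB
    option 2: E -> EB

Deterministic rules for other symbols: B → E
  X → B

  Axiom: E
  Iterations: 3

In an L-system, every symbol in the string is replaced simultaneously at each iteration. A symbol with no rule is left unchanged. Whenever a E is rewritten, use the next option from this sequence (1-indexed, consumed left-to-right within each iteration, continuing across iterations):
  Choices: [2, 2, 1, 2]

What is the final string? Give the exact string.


Step 0: E
Step 1: EB  (used choices [2])
Step 2: EBE  (used choices [2])
Step 3: BBEEB  (used choices [1, 2])

Answer: BBEEB


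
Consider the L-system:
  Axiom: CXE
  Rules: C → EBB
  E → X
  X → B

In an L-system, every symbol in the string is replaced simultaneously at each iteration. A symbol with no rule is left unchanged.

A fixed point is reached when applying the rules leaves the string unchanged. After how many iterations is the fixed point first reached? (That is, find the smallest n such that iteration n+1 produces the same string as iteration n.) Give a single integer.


Answer: 3

Derivation:
Step 0: CXE
Step 1: EBBBX
Step 2: XBBBB
Step 3: BBBBB
Step 4: BBBBB  (unchanged — fixed point at step 3)


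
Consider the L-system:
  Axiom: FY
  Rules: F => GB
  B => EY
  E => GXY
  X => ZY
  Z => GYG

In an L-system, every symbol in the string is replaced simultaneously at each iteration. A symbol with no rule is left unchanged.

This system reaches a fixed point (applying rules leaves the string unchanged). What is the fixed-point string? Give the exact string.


Answer: GGGYGYYYY

Derivation:
Step 0: FY
Step 1: GBY
Step 2: GEYY
Step 3: GGXYYY
Step 4: GGZYYYY
Step 5: GGGYGYYYY
Step 6: GGGYGYYYY  (unchanged — fixed point at step 5)


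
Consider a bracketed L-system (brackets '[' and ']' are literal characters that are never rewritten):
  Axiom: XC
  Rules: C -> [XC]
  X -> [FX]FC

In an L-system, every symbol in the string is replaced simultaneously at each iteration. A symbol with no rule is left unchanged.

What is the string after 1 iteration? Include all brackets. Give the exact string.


Answer: [FX]FC[XC]

Derivation:
Step 0: XC
Step 1: [FX]FC[XC]


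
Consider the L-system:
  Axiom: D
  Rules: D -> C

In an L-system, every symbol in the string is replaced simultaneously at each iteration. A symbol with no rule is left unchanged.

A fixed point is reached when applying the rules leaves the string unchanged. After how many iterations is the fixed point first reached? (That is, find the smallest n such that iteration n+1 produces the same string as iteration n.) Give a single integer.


Step 0: D
Step 1: C
Step 2: C  (unchanged — fixed point at step 1)

Answer: 1


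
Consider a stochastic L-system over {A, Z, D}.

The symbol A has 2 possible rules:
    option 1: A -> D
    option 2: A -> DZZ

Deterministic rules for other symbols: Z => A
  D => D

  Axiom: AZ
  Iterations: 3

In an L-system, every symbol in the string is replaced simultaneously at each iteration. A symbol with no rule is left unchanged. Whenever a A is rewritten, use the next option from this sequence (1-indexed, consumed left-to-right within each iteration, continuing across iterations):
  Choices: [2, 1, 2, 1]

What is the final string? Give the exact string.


Step 0: AZ
Step 1: DZZA  (used choices [2])
Step 2: DAAD  (used choices [1])
Step 3: DDZZDD  (used choices [2, 1])

Answer: DDZZDD


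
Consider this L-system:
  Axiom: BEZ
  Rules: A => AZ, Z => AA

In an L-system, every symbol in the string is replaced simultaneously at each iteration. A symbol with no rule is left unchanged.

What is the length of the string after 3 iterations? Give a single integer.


Answer: 10

Derivation:
Step 0: length = 3
Step 1: length = 4
Step 2: length = 6
Step 3: length = 10


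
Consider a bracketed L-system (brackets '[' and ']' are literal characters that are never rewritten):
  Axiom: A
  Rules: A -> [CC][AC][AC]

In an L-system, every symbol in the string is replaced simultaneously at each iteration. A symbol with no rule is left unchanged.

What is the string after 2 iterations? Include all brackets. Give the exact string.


Answer: [CC][[CC][AC][AC]C][[CC][AC][AC]C]

Derivation:
Step 0: A
Step 1: [CC][AC][AC]
Step 2: [CC][[CC][AC][AC]C][[CC][AC][AC]C]


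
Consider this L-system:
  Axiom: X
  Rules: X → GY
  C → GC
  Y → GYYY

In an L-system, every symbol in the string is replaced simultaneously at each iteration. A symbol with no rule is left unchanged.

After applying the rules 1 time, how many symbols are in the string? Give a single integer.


Answer: 2

Derivation:
Step 0: length = 1
Step 1: length = 2


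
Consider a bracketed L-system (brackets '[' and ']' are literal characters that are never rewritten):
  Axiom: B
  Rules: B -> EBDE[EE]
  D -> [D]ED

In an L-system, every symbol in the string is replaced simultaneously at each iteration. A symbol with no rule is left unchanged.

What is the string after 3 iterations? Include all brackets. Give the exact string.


Step 0: B
Step 1: EBDE[EE]
Step 2: EEBDE[EE][D]EDE[EE]
Step 3: EEEBDE[EE][D]EDE[EE][[D]ED]E[D]EDE[EE]

Answer: EEEBDE[EE][D]EDE[EE][[D]ED]E[D]EDE[EE]


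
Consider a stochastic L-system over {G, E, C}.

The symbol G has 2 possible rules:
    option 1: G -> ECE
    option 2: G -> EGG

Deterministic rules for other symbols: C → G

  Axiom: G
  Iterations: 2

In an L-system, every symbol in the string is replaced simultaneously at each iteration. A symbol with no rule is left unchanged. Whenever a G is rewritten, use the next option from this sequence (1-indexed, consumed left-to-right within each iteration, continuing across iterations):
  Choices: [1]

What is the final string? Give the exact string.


Step 0: G
Step 1: ECE  (used choices [1])
Step 2: EGE  (used choices [])

Answer: EGE


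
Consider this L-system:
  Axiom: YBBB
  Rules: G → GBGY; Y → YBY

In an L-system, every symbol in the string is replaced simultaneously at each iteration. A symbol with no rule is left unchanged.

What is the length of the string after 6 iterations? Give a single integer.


Step 0: length = 4
Step 1: length = 6
Step 2: length = 10
Step 3: length = 18
Step 4: length = 34
Step 5: length = 66
Step 6: length = 130

Answer: 130


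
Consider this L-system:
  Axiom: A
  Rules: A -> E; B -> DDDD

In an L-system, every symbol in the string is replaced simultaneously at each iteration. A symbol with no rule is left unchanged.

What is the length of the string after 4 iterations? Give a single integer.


Step 0: length = 1
Step 1: length = 1
Step 2: length = 1
Step 3: length = 1
Step 4: length = 1

Answer: 1
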